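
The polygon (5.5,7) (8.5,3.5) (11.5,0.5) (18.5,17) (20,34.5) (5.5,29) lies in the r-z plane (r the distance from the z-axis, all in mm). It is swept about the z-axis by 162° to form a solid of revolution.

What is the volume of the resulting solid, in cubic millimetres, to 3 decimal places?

Profile (r,z), 6 vertices: (5.5,7) (8.5,3.5) (11.5,0.5) (18.5,17) (20,34.5) (5.5,29)
edge 0: (5.5,7)→(8.5,3.5)  cross = 5.5·3.5 − 8.5·7 = -40.2500; (r_i+r_j)·cross = 14·-40.2500 = -563.5000
edge 1: (8.5,3.5)→(11.5,0.5)  cross = 8.5·0.5 − 11.5·3.5 = -36.0000; (r_i+r_j)·cross = 20·-36.0000 = -720.0000
edge 2: (11.5,0.5)→(18.5,17)  cross = 11.5·17 − 18.5·0.5 = 186.2500; (r_i+r_j)·cross = 30·186.2500 = 5587.5000
edge 3: (18.5,17)→(20,34.5)  cross = 18.5·34.5 − 20·17 = 298.2500; (r_i+r_j)·cross = 38.5·298.2500 = 11482.6250
edge 4: (20,34.5)→(5.5,29)  cross = 20·29 − 5.5·34.5 = 390.2500; (r_i+r_j)·cross = 25.5·390.2500 = 9951.3750
edge 5: (5.5,29)→(5.5,7)  cross = 5.5·7 − 5.5·29 = -121.0000; (r_i+r_j)·cross = 11·-121.0000 = -1331.0000
Σcross = 677.5000 → A = |Σcross|/2 = 338.7500 mm²
Σ(r_i+r_j)·cross = 24407.0000 → first moment M = |Σ|/6 = 4067.8333
R_c = M/A = 4067.8333/338.7500 = 12.0084 mm
θ = 162° = 2.827433 rad
V = θ·R_c·A = 2.827433·12.0084·338.7500 = 11501.528 mm³

Volume = 11501.528 mm³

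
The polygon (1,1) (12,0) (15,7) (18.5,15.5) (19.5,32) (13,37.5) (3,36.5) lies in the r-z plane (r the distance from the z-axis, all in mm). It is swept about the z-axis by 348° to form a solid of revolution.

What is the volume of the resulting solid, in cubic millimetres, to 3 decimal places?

Volume = 32875.794 mm³

Profile (r,z), 7 vertices: (1,1) (12,0) (15,7) (18.5,15.5) (19.5,32) (13,37.5) (3,36.5)
edge 0: (1,1)→(12,0)  cross = 1·0 − 12·1 = -12.0000; (r_i+r_j)·cross = 13·-12.0000 = -156.0000
edge 1: (12,0)→(15,7)  cross = 12·7 − 15·0 = 84.0000; (r_i+r_j)·cross = 27·84.0000 = 2268.0000
edge 2: (15,7)→(18.5,15.5)  cross = 15·15.5 − 18.5·7 = 103.0000; (r_i+r_j)·cross = 33.5·103.0000 = 3450.5000
edge 3: (18.5,15.5)→(19.5,32)  cross = 18.5·32 − 19.5·15.5 = 289.7500; (r_i+r_j)·cross = 38·289.7500 = 11010.5000
edge 4: (19.5,32)→(13,37.5)  cross = 19.5·37.5 − 13·32 = 315.2500; (r_i+r_j)·cross = 32.5·315.2500 = 10245.6250
edge 5: (13,37.5)→(3,36.5)  cross = 13·36.5 − 3·37.5 = 362.0000; (r_i+r_j)·cross = 16·362.0000 = 5792.0000
edge 6: (3,36.5)→(1,1)  cross = 3·1 − 1·36.5 = -33.5000; (r_i+r_j)·cross = 4·-33.5000 = -134.0000
Σcross = 1108.5000 → A = |Σcross|/2 = 554.2500 mm²
Σ(r_i+r_j)·cross = 32476.6250 → first moment M = |Σ|/6 = 5412.7708
R_c = M/A = 5412.7708/554.2500 = 9.7659 mm
θ = 348° = 6.073746 rad
V = θ·R_c·A = 6.073746·9.7659·554.2500 = 32875.794 mm³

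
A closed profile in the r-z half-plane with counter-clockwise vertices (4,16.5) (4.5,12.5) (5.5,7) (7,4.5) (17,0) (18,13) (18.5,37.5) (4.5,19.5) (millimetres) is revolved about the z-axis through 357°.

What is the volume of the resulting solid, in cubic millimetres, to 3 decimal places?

Profile (r,z), 8 vertices: (4,16.5) (4.5,12.5) (5.5,7) (7,4.5) (17,0) (18,13) (18.5,37.5) (4.5,19.5)
edge 0: (4,16.5)→(4.5,12.5)  cross = 4·12.5 − 4.5·16.5 = -24.2500; (r_i+r_j)·cross = 8.5·-24.2500 = -206.1250
edge 1: (4.5,12.5)→(5.5,7)  cross = 4.5·7 − 5.5·12.5 = -37.2500; (r_i+r_j)·cross = 10·-37.2500 = -372.5000
edge 2: (5.5,7)→(7,4.5)  cross = 5.5·4.5 − 7·7 = -24.2500; (r_i+r_j)·cross = 12.5·-24.2500 = -303.1250
edge 3: (7,4.5)→(17,0)  cross = 7·0 − 17·4.5 = -76.5000; (r_i+r_j)·cross = 24·-76.5000 = -1836.0000
edge 4: (17,0)→(18,13)  cross = 17·13 − 18·0 = 221.0000; (r_i+r_j)·cross = 35·221.0000 = 7735.0000
edge 5: (18,13)→(18.5,37.5)  cross = 18·37.5 − 18.5·13 = 434.5000; (r_i+r_j)·cross = 36.5·434.5000 = 15859.2500
edge 6: (18.5,37.5)→(4.5,19.5)  cross = 18.5·19.5 − 4.5·37.5 = 192.0000; (r_i+r_j)·cross = 23·192.0000 = 4416.0000
edge 7: (4.5,19.5)→(4,16.5)  cross = 4.5·16.5 − 4·19.5 = -3.7500; (r_i+r_j)·cross = 8.5·-3.7500 = -31.8750
Σcross = 681.5000 → A = |Σcross|/2 = 340.7500 mm²
Σ(r_i+r_j)·cross = 25260.6250 → first moment M = |Σ|/6 = 4210.1042
R_c = M/A = 4210.1042/340.7500 = 12.3554 mm
θ = 357° = 6.230825 rad
V = θ·R_c·A = 6.230825·12.3554·340.7500 = 26232.424 mm³

Volume = 26232.424 mm³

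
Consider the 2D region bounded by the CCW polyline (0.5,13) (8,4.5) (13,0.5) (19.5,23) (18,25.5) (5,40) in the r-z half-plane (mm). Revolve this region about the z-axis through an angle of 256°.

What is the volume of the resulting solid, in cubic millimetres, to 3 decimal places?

Profile (r,z), 6 vertices: (0.5,13) (8,4.5) (13,0.5) (19.5,23) (18,25.5) (5,40)
edge 0: (0.5,13)→(8,4.5)  cross = 0.5·4.5 − 8·13 = -101.7500; (r_i+r_j)·cross = 8.5·-101.7500 = -864.8750
edge 1: (8,4.5)→(13,0.5)  cross = 8·0.5 − 13·4.5 = -54.5000; (r_i+r_j)·cross = 21·-54.5000 = -1144.5000
edge 2: (13,0.5)→(19.5,23)  cross = 13·23 − 19.5·0.5 = 289.2500; (r_i+r_j)·cross = 32.5·289.2500 = 9400.6250
edge 3: (19.5,23)→(18,25.5)  cross = 19.5·25.5 − 18·23 = 83.2500; (r_i+r_j)·cross = 37.5·83.2500 = 3121.8750
edge 4: (18,25.5)→(5,40)  cross = 18·40 − 5·25.5 = 592.5000; (r_i+r_j)·cross = 23·592.5000 = 13627.5000
edge 5: (5,40)→(0.5,13)  cross = 5·13 − 0.5·40 = 45.0000; (r_i+r_j)·cross = 5.5·45.0000 = 247.5000
Σcross = 853.7500 → A = |Σcross|/2 = 426.8750 mm²
Σ(r_i+r_j)·cross = 24388.1250 → first moment M = |Σ|/6 = 4064.6875
R_c = M/A = 4064.6875/426.8750 = 9.5220 mm
θ = 256° = 4.468043 rad
V = θ·R_c·A = 4.468043·9.5220·426.8750 = 18161.198 mm³

Volume = 18161.198 mm³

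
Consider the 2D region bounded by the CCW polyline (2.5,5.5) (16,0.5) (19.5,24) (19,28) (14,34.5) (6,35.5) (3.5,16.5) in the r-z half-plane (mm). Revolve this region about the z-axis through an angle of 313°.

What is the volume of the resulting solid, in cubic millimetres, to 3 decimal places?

Volume = 26649.411 mm³

Profile (r,z), 7 vertices: (2.5,5.5) (16,0.5) (19.5,24) (19,28) (14,34.5) (6,35.5) (3.5,16.5)
edge 0: (2.5,5.5)→(16,0.5)  cross = 2.5·0.5 − 16·5.5 = -86.7500; (r_i+r_j)·cross = 18.5·-86.7500 = -1604.8750
edge 1: (16,0.5)→(19.5,24)  cross = 16·24 − 19.5·0.5 = 374.2500; (r_i+r_j)·cross = 35.5·374.2500 = 13285.8750
edge 2: (19.5,24)→(19,28)  cross = 19.5·28 − 19·24 = 90.0000; (r_i+r_j)·cross = 38.5·90.0000 = 3465.0000
edge 3: (19,28)→(14,34.5)  cross = 19·34.5 − 14·28 = 263.5000; (r_i+r_j)·cross = 33·263.5000 = 8695.5000
edge 4: (14,34.5)→(6,35.5)  cross = 14·35.5 − 6·34.5 = 290.0000; (r_i+r_j)·cross = 20·290.0000 = 5800.0000
edge 5: (6,35.5)→(3.5,16.5)  cross = 6·16.5 − 3.5·35.5 = -25.2500; (r_i+r_j)·cross = 9.5·-25.2500 = -239.8750
edge 6: (3.5,16.5)→(2.5,5.5)  cross = 3.5·5.5 − 2.5·16.5 = -22.0000; (r_i+r_j)·cross = 6·-22.0000 = -132.0000
Σcross = 883.7500 → A = |Σcross|/2 = 441.8750 mm²
Σ(r_i+r_j)·cross = 29269.6250 → first moment M = |Σ|/6 = 4878.2708
R_c = M/A = 4878.2708/441.8750 = 11.0399 mm
θ = 313° = 5.462881 rad
V = θ·R_c·A = 5.462881·11.0399·441.8750 = 26649.411 mm³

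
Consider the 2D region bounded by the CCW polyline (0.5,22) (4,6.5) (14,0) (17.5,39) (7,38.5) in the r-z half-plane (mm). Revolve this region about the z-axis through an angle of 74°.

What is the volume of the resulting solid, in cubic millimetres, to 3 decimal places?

Profile (r,z), 5 vertices: (0.5,22) (4,6.5) (14,0) (17.5,39) (7,38.5)
edge 0: (0.5,22)→(4,6.5)  cross = 0.5·6.5 − 4·22 = -84.7500; (r_i+r_j)·cross = 4.5·-84.7500 = -381.3750
edge 1: (4,6.5)→(14,0)  cross = 4·0 − 14·6.5 = -91.0000; (r_i+r_j)·cross = 18·-91.0000 = -1638.0000
edge 2: (14,0)→(17.5,39)  cross = 14·39 − 17.5·0 = 546.0000; (r_i+r_j)·cross = 31.5·546.0000 = 17199.0000
edge 3: (17.5,39)→(7,38.5)  cross = 17.5·38.5 − 7·39 = 400.7500; (r_i+r_j)·cross = 24.5·400.7500 = 9818.3750
edge 4: (7,38.5)→(0.5,22)  cross = 7·22 − 0.5·38.5 = 134.7500; (r_i+r_j)·cross = 7.5·134.7500 = 1010.6250
Σcross = 905.7500 → A = |Σcross|/2 = 452.8750 mm²
Σ(r_i+r_j)·cross = 26008.6250 → first moment M = |Σ|/6 = 4334.7708
R_c = M/A = 4334.7708/452.8750 = 9.5717 mm
θ = 74° = 1.291544 rad
V = θ·R_c·A = 1.291544·9.5717·452.8750 = 5598.546 mm³

Volume = 5598.546 mm³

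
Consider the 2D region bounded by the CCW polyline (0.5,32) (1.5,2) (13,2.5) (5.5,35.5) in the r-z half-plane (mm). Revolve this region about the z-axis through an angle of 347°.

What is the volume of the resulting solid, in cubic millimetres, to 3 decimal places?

Volume = 8898.965 mm³

Profile (r,z), 4 vertices: (0.5,32) (1.5,2) (13,2.5) (5.5,35.5)
edge 0: (0.5,32)→(1.5,2)  cross = 0.5·2 − 1.5·32 = -47.0000; (r_i+r_j)·cross = 2·-47.0000 = -94.0000
edge 1: (1.5,2)→(13,2.5)  cross = 1.5·2.5 − 13·2 = -22.2500; (r_i+r_j)·cross = 14.5·-22.2500 = -322.6250
edge 2: (13,2.5)→(5.5,35.5)  cross = 13·35.5 − 5.5·2.5 = 447.7500; (r_i+r_j)·cross = 18.5·447.7500 = 8283.3750
edge 3: (5.5,35.5)→(0.5,32)  cross = 5.5·32 − 0.5·35.5 = 158.2500; (r_i+r_j)·cross = 6·158.2500 = 949.5000
Σcross = 536.7500 → A = |Σcross|/2 = 268.3750 mm²
Σ(r_i+r_j)·cross = 8816.2500 → first moment M = |Σ|/6 = 1469.3750
R_c = M/A = 1469.3750/268.3750 = 5.4751 mm
θ = 347° = 6.056293 rad
V = θ·R_c·A = 6.056293·5.4751·268.3750 = 8898.965 mm³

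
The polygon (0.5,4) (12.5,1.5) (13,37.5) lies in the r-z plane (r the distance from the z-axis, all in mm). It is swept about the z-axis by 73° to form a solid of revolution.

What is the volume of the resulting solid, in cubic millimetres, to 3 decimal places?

Profile (r,z), 3 vertices: (0.5,4) (12.5,1.5) (13,37.5)
edge 0: (0.5,4)→(12.5,1.5)  cross = 0.5·1.5 − 12.5·4 = -49.2500; (r_i+r_j)·cross = 13·-49.2500 = -640.2500
edge 1: (12.5,1.5)→(13,37.5)  cross = 12.5·37.5 − 13·1.5 = 449.2500; (r_i+r_j)·cross = 25.5·449.2500 = 11455.8750
edge 2: (13,37.5)→(0.5,4)  cross = 13·4 − 0.5·37.5 = 33.2500; (r_i+r_j)·cross = 13.5·33.2500 = 448.8750
Σcross = 433.2500 → A = |Σcross|/2 = 216.6250 mm²
Σ(r_i+r_j)·cross = 11264.5000 → first moment M = |Σ|/6 = 1877.4167
R_c = M/A = 1877.4167/216.6250 = 8.6667 mm
θ = 73° = 1.274090 rad
V = θ·R_c·A = 1.274090·8.6667·216.6250 = 2391.998 mm³

Volume = 2391.998 mm³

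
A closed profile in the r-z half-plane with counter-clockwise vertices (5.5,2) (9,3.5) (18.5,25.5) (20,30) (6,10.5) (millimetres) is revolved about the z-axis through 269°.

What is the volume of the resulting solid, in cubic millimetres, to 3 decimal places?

Profile (r,z), 5 vertices: (5.5,2) (9,3.5) (18.5,25.5) (20,30) (6,10.5)
edge 0: (5.5,2)→(9,3.5)  cross = 5.5·3.5 − 9·2 = 1.2500; (r_i+r_j)·cross = 14.5·1.2500 = 18.1250
edge 1: (9,3.5)→(18.5,25.5)  cross = 9·25.5 − 18.5·3.5 = 164.7500; (r_i+r_j)·cross = 27.5·164.7500 = 4530.6250
edge 2: (18.5,25.5)→(20,30)  cross = 18.5·30 − 20·25.5 = 45.0000; (r_i+r_j)·cross = 38.5·45.0000 = 1732.5000
edge 3: (20,30)→(6,10.5)  cross = 20·10.5 − 6·30 = 30.0000; (r_i+r_j)·cross = 26·30.0000 = 780.0000
edge 4: (6,10.5)→(5.5,2)  cross = 6·2 − 5.5·10.5 = -45.7500; (r_i+r_j)·cross = 11.5·-45.7500 = -526.1250
Σcross = 195.2500 → A = |Σcross|/2 = 97.6250 mm²
Σ(r_i+r_j)·cross = 6535.1250 → first moment M = |Σ|/6 = 1089.1875
R_c = M/A = 1089.1875/97.6250 = 11.1569 mm
θ = 269° = 4.694936 rad
V = θ·R_c·A = 4.694936·11.1569·97.6250 = 5113.665 mm³

Volume = 5113.665 mm³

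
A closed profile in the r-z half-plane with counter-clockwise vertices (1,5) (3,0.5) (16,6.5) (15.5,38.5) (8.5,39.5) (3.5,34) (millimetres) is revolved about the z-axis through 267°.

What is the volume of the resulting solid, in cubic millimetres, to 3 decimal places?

Profile (r,z), 6 vertices: (1,5) (3,0.5) (16,6.5) (15.5,38.5) (8.5,39.5) (3.5,34)
edge 0: (1,5)→(3,0.5)  cross = 1·0.5 − 3·5 = -14.5000; (r_i+r_j)·cross = 4·-14.5000 = -58.0000
edge 1: (3,0.5)→(16,6.5)  cross = 3·6.5 − 16·0.5 = 11.5000; (r_i+r_j)·cross = 19·11.5000 = 218.5000
edge 2: (16,6.5)→(15.5,38.5)  cross = 16·38.5 − 15.5·6.5 = 515.2500; (r_i+r_j)·cross = 31.5·515.2500 = 16230.3750
edge 3: (15.5,38.5)→(8.5,39.5)  cross = 15.5·39.5 − 8.5·38.5 = 285.0000; (r_i+r_j)·cross = 24·285.0000 = 6840.0000
edge 4: (8.5,39.5)→(3.5,34)  cross = 8.5·34 − 3.5·39.5 = 150.7500; (r_i+r_j)·cross = 12·150.7500 = 1809.0000
edge 5: (3.5,34)→(1,5)  cross = 3.5·5 − 1·34 = -16.5000; (r_i+r_j)·cross = 4.5·-16.5000 = -74.2500
Σcross = 931.5000 → A = |Σcross|/2 = 465.7500 mm²
Σ(r_i+r_j)·cross = 24965.6250 → first moment M = |Σ|/6 = 4160.9375
R_c = M/A = 4160.9375/465.7500 = 8.9338 mm
θ = 267° = 4.660029 rad
V = θ·R_c·A = 4.660029·8.9338·465.7500 = 19390.090 mm³

Volume = 19390.090 mm³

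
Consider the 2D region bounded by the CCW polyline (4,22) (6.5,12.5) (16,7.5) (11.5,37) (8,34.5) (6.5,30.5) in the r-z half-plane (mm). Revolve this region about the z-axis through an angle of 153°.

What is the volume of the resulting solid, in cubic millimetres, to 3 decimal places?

Volume = 5340.708 mm³

Profile (r,z), 6 vertices: (4,22) (6.5,12.5) (16,7.5) (11.5,37) (8,34.5) (6.5,30.5)
edge 0: (4,22)→(6.5,12.5)  cross = 4·12.5 − 6.5·22 = -93.0000; (r_i+r_j)·cross = 10.5·-93.0000 = -976.5000
edge 1: (6.5,12.5)→(16,7.5)  cross = 6.5·7.5 − 16·12.5 = -151.2500; (r_i+r_j)·cross = 22.5·-151.2500 = -3403.1250
edge 2: (16,7.5)→(11.5,37)  cross = 16·37 − 11.5·7.5 = 505.7500; (r_i+r_j)·cross = 27.5·505.7500 = 13908.1250
edge 3: (11.5,37)→(8,34.5)  cross = 11.5·34.5 − 8·37 = 100.7500; (r_i+r_j)·cross = 19.5·100.7500 = 1964.6250
edge 4: (8,34.5)→(6.5,30.5)  cross = 8·30.5 − 6.5·34.5 = 19.7500; (r_i+r_j)·cross = 14.5·19.7500 = 286.3750
edge 5: (6.5,30.5)→(4,22)  cross = 6.5·22 − 4·30.5 = 21.0000; (r_i+r_j)·cross = 10.5·21.0000 = 220.5000
Σcross = 403.0000 → A = |Σcross|/2 = 201.5000 mm²
Σ(r_i+r_j)·cross = 12000.0000 → first moment M = |Σ|/6 = 2000.0000
R_c = M/A = 2000.0000/201.5000 = 9.9256 mm
θ = 153° = 2.670354 rad
V = θ·R_c·A = 2.670354·9.9256·201.5000 = 5340.708 mm³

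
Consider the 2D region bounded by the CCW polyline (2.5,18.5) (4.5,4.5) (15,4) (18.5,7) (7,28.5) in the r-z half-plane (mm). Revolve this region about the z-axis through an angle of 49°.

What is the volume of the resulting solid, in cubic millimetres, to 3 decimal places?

Volume = 1755.749 mm³

Profile (r,z), 5 vertices: (2.5,18.5) (4.5,4.5) (15,4) (18.5,7) (7,28.5)
edge 0: (2.5,18.5)→(4.5,4.5)  cross = 2.5·4.5 − 4.5·18.5 = -72.0000; (r_i+r_j)·cross = 7·-72.0000 = -504.0000
edge 1: (4.5,4.5)→(15,4)  cross = 4.5·4 − 15·4.5 = -49.5000; (r_i+r_j)·cross = 19.5·-49.5000 = -965.2500
edge 2: (15,4)→(18.5,7)  cross = 15·7 − 18.5·4 = 31.0000; (r_i+r_j)·cross = 33.5·31.0000 = 1038.5000
edge 3: (18.5,7)→(7,28.5)  cross = 18.5·28.5 − 7·7 = 478.2500; (r_i+r_j)·cross = 25.5·478.2500 = 12195.3750
edge 4: (7,28.5)→(2.5,18.5)  cross = 7·18.5 − 2.5·28.5 = 58.2500; (r_i+r_j)·cross = 9.5·58.2500 = 553.3750
Σcross = 446.0000 → A = |Σcross|/2 = 223.0000 mm²
Σ(r_i+r_j)·cross = 12318.0000 → first moment M = |Σ|/6 = 2053.0000
R_c = M/A = 2053.0000/223.0000 = 9.2063 mm
θ = 49° = 0.855211 rad
V = θ·R_c·A = 0.855211·9.2063·223.0000 = 1755.749 mm³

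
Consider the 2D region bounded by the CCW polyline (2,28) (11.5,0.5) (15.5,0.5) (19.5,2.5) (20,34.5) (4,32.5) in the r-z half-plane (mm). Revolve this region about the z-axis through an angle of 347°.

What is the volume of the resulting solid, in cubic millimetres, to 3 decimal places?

Profile (r,z), 6 vertices: (2,28) (11.5,0.5) (15.5,0.5) (19.5,2.5) (20,34.5) (4,32.5)
edge 0: (2,28)→(11.5,0.5)  cross = 2·0.5 − 11.5·28 = -321.0000; (r_i+r_j)·cross = 13.5·-321.0000 = -4333.5000
edge 1: (11.5,0.5)→(15.5,0.5)  cross = 11.5·0.5 − 15.5·0.5 = -2.0000; (r_i+r_j)·cross = 27·-2.0000 = -54.0000
edge 2: (15.5,0.5)→(19.5,2.5)  cross = 15.5·2.5 − 19.5·0.5 = 29.0000; (r_i+r_j)·cross = 35·29.0000 = 1015.0000
edge 3: (19.5,2.5)→(20,34.5)  cross = 19.5·34.5 − 20·2.5 = 622.7500; (r_i+r_j)·cross = 39.5·622.7500 = 24598.6250
edge 4: (20,34.5)→(4,32.5)  cross = 20·32.5 − 4·34.5 = 512.0000; (r_i+r_j)·cross = 24·512.0000 = 12288.0000
edge 5: (4,32.5)→(2,28)  cross = 4·28 − 2·32.5 = 47.0000; (r_i+r_j)·cross = 6·47.0000 = 282.0000
Σcross = 887.7500 → A = |Σcross|/2 = 443.8750 mm²
Σ(r_i+r_j)·cross = 33796.1250 → first moment M = |Σ|/6 = 5632.6875
R_c = M/A = 5632.6875/443.8750 = 12.6898 mm
θ = 347° = 6.056293 rad
V = θ·R_c·A = 6.056293·12.6898·443.8750 = 34113.203 mm³

Volume = 34113.203 mm³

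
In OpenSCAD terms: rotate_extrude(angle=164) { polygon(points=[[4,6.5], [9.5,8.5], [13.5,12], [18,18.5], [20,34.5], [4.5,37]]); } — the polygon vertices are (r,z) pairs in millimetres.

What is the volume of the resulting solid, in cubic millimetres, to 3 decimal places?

Volume = 11223.354 mm³

Profile (r,z), 6 vertices: (4,6.5) (9.5,8.5) (13.5,12) (18,18.5) (20,34.5) (4.5,37)
edge 0: (4,6.5)→(9.5,8.5)  cross = 4·8.5 − 9.5·6.5 = -27.7500; (r_i+r_j)·cross = 13.5·-27.7500 = -374.6250
edge 1: (9.5,8.5)→(13.5,12)  cross = 9.5·12 − 13.5·8.5 = -0.7500; (r_i+r_j)·cross = 23·-0.7500 = -17.2500
edge 2: (13.5,12)→(18,18.5)  cross = 13.5·18.5 − 18·12 = 33.7500; (r_i+r_j)·cross = 31.5·33.7500 = 1063.1250
edge 3: (18,18.5)→(20,34.5)  cross = 18·34.5 − 20·18.5 = 251.0000; (r_i+r_j)·cross = 38·251.0000 = 9538.0000
edge 4: (20,34.5)→(4.5,37)  cross = 20·37 − 4.5·34.5 = 584.7500; (r_i+r_j)·cross = 24.5·584.7500 = 14326.3750
edge 5: (4.5,37)→(4,6.5)  cross = 4.5·6.5 − 4·37 = -118.7500; (r_i+r_j)·cross = 8.5·-118.7500 = -1009.3750
Σcross = 722.2500 → A = |Σcross|/2 = 361.1250 mm²
Σ(r_i+r_j)·cross = 23526.2500 → first moment M = |Σ|/6 = 3921.0417
R_c = M/A = 3921.0417/361.1250 = 10.8579 mm
θ = 164° = 2.862340 rad
V = θ·R_c·A = 2.862340·10.8579·361.1250 = 11223.354 mm³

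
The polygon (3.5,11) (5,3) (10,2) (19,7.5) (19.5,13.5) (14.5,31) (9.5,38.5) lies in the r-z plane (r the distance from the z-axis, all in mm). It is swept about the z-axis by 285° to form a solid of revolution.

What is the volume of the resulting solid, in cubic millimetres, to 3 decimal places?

Profile (r,z), 7 vertices: (3.5,11) (5,3) (10,2) (19,7.5) (19.5,13.5) (14.5,31) (9.5,38.5)
edge 0: (3.5,11)→(5,3)  cross = 3.5·3 − 5·11 = -44.5000; (r_i+r_j)·cross = 8.5·-44.5000 = -378.2500
edge 1: (5,3)→(10,2)  cross = 5·2 − 10·3 = -20.0000; (r_i+r_j)·cross = 15·-20.0000 = -300.0000
edge 2: (10,2)→(19,7.5)  cross = 10·7.5 − 19·2 = 37.0000; (r_i+r_j)·cross = 29·37.0000 = 1073.0000
edge 3: (19,7.5)→(19.5,13.5)  cross = 19·13.5 − 19.5·7.5 = 110.2500; (r_i+r_j)·cross = 38.5·110.2500 = 4244.6250
edge 4: (19.5,13.5)→(14.5,31)  cross = 19.5·31 − 14.5·13.5 = 408.7500; (r_i+r_j)·cross = 34·408.7500 = 13897.5000
edge 5: (14.5,31)→(9.5,38.5)  cross = 14.5·38.5 − 9.5·31 = 263.7500; (r_i+r_j)·cross = 24·263.7500 = 6330.0000
edge 6: (9.5,38.5)→(3.5,11)  cross = 9.5·11 − 3.5·38.5 = -30.2500; (r_i+r_j)·cross = 13·-30.2500 = -393.2500
Σcross = 725.0000 → A = |Σcross|/2 = 362.5000 mm²
Σ(r_i+r_j)·cross = 24473.6250 → first moment M = |Σ|/6 = 4078.9375
R_c = M/A = 4078.9375/362.5000 = 11.2522 mm
θ = 285° = 4.974188 rad
V = θ·R_c·A = 4.974188·11.2522·362.5000 = 20289.403 mm³

Volume = 20289.403 mm³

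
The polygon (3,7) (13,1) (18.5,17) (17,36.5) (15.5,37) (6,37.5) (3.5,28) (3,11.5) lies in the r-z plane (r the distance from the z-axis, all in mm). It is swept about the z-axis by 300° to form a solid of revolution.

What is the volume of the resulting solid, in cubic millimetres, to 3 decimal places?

Volume = 24823.709 mm³

Profile (r,z), 8 vertices: (3,7) (13,1) (18.5,17) (17,36.5) (15.5,37) (6,37.5) (3.5,28) (3,11.5)
edge 0: (3,7)→(13,1)  cross = 3·1 − 13·7 = -88.0000; (r_i+r_j)·cross = 16·-88.0000 = -1408.0000
edge 1: (13,1)→(18.5,17)  cross = 13·17 − 18.5·1 = 202.5000; (r_i+r_j)·cross = 31.5·202.5000 = 6378.7500
edge 2: (18.5,17)→(17,36.5)  cross = 18.5·36.5 − 17·17 = 386.2500; (r_i+r_j)·cross = 35.5·386.2500 = 13711.8750
edge 3: (17,36.5)→(15.5,37)  cross = 17·37 − 15.5·36.5 = 63.2500; (r_i+r_j)·cross = 32.5·63.2500 = 2055.6250
edge 4: (15.5,37)→(6,37.5)  cross = 15.5·37.5 − 6·37 = 359.2500; (r_i+r_j)·cross = 21.5·359.2500 = 7723.8750
edge 5: (6,37.5)→(3.5,28)  cross = 6·28 − 3.5·37.5 = 36.7500; (r_i+r_j)·cross = 9.5·36.7500 = 349.1250
edge 6: (3.5,28)→(3,11.5)  cross = 3.5·11.5 − 3·28 = -43.7500; (r_i+r_j)·cross = 6.5·-43.7500 = -284.3750
edge 7: (3,11.5)→(3,7)  cross = 3·7 − 3·11.5 = -13.5000; (r_i+r_j)·cross = 6·-13.5000 = -81.0000
Σcross = 902.7500 → A = |Σcross|/2 = 451.3750 mm²
Σ(r_i+r_j)·cross = 28445.8750 → first moment M = |Σ|/6 = 4740.9792
R_c = M/A = 4740.9792/451.3750 = 10.5034 mm
θ = 300° = 5.235988 rad
V = θ·R_c·A = 5.235988·10.5034·451.3750 = 24823.709 mm³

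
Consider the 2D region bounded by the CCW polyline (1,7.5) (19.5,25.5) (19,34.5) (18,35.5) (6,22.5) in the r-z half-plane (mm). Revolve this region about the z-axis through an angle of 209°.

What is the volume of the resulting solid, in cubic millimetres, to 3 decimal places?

Volume = 7001.985 mm³

Profile (r,z), 5 vertices: (1,7.5) (19.5,25.5) (19,34.5) (18,35.5) (6,22.5)
edge 0: (1,7.5)→(19.5,25.5)  cross = 1·25.5 − 19.5·7.5 = -120.7500; (r_i+r_j)·cross = 20.5·-120.7500 = -2475.3750
edge 1: (19.5,25.5)→(19,34.5)  cross = 19.5·34.5 − 19·25.5 = 188.2500; (r_i+r_j)·cross = 38.5·188.2500 = 7247.6250
edge 2: (19,34.5)→(18,35.5)  cross = 19·35.5 − 18·34.5 = 53.5000; (r_i+r_j)·cross = 37·53.5000 = 1979.5000
edge 3: (18,35.5)→(6,22.5)  cross = 18·22.5 − 6·35.5 = 192.0000; (r_i+r_j)·cross = 24·192.0000 = 4608.0000
edge 4: (6,22.5)→(1,7.5)  cross = 6·7.5 − 1·22.5 = 22.5000; (r_i+r_j)·cross = 7·22.5000 = 157.5000
Σcross = 335.5000 → A = |Σcross|/2 = 167.7500 mm²
Σ(r_i+r_j)·cross = 11517.2500 → first moment M = |Σ|/6 = 1919.5417
R_c = M/A = 1919.5417/167.7500 = 11.4429 mm
θ = 209° = 3.647738 rad
V = θ·R_c·A = 3.647738·11.4429·167.7500 = 7001.985 mm³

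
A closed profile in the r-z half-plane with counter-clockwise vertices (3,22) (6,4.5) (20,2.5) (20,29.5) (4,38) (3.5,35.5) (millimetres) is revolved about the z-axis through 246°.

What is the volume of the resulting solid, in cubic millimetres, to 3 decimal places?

Profile (r,z), 6 vertices: (3,22) (6,4.5) (20,2.5) (20,29.5) (4,38) (3.5,35.5)
edge 0: (3,22)→(6,4.5)  cross = 3·4.5 − 6·22 = -118.5000; (r_i+r_j)·cross = 9·-118.5000 = -1066.5000
edge 1: (6,4.5)→(20,2.5)  cross = 6·2.5 − 20·4.5 = -75.0000; (r_i+r_j)·cross = 26·-75.0000 = -1950.0000
edge 2: (20,2.5)→(20,29.5)  cross = 20·29.5 − 20·2.5 = 540.0000; (r_i+r_j)·cross = 40·540.0000 = 21600.0000
edge 3: (20,29.5)→(4,38)  cross = 20·38 − 4·29.5 = 642.0000; (r_i+r_j)·cross = 24·642.0000 = 15408.0000
edge 4: (4,38)→(3.5,35.5)  cross = 4·35.5 − 3.5·38 = 9.0000; (r_i+r_j)·cross = 7.5·9.0000 = 67.5000
edge 5: (3.5,35.5)→(3,22)  cross = 3.5·22 − 3·35.5 = -29.5000; (r_i+r_j)·cross = 6.5·-29.5000 = -191.7500
Σcross = 968.0000 → A = |Σcross|/2 = 484.0000 mm²
Σ(r_i+r_j)·cross = 33867.2500 → first moment M = |Σ|/6 = 5644.5417
R_c = M/A = 5644.5417/484.0000 = 11.6623 mm
θ = 246° = 4.293510 rad
V = θ·R_c·A = 4.293510·11.6623·484.0000 = 24234.896 mm³

Volume = 24234.896 mm³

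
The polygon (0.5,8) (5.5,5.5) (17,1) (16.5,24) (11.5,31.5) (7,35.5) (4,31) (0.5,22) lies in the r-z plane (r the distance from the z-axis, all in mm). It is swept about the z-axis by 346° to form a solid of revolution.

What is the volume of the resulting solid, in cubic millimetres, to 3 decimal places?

Volume = 22474.924 mm³

Profile (r,z), 8 vertices: (0.5,8) (5.5,5.5) (17,1) (16.5,24) (11.5,31.5) (7,35.5) (4,31) (0.5,22)
edge 0: (0.5,8)→(5.5,5.5)  cross = 0.5·5.5 − 5.5·8 = -41.2500; (r_i+r_j)·cross = 6·-41.2500 = -247.5000
edge 1: (5.5,5.5)→(17,1)  cross = 5.5·1 − 17·5.5 = -88.0000; (r_i+r_j)·cross = 22.5·-88.0000 = -1980.0000
edge 2: (17,1)→(16.5,24)  cross = 17·24 − 16.5·1 = 391.5000; (r_i+r_j)·cross = 33.5·391.5000 = 13115.2500
edge 3: (16.5,24)→(11.5,31.5)  cross = 16.5·31.5 − 11.5·24 = 243.7500; (r_i+r_j)·cross = 28·243.7500 = 6825.0000
edge 4: (11.5,31.5)→(7,35.5)  cross = 11.5·35.5 − 7·31.5 = 187.7500; (r_i+r_j)·cross = 18.5·187.7500 = 3473.3750
edge 5: (7,35.5)→(4,31)  cross = 7·31 − 4·35.5 = 75.0000; (r_i+r_j)·cross = 11·75.0000 = 825.0000
edge 6: (4,31)→(0.5,22)  cross = 4·22 − 0.5·31 = 72.5000; (r_i+r_j)·cross = 4.5·72.5000 = 326.2500
edge 7: (0.5,22)→(0.5,8)  cross = 0.5·8 − 0.5·22 = -7.0000; (r_i+r_j)·cross = 1·-7.0000 = -7.0000
Σcross = 834.2500 → A = |Σcross|/2 = 417.1250 mm²
Σ(r_i+r_j)·cross = 22330.3750 → first moment M = |Σ|/6 = 3721.7292
R_c = M/A = 3721.7292/417.1250 = 8.9223 mm
θ = 346° = 6.038839 rad
V = θ·R_c·A = 6.038839·8.9223·417.1250 = 22474.924 mm³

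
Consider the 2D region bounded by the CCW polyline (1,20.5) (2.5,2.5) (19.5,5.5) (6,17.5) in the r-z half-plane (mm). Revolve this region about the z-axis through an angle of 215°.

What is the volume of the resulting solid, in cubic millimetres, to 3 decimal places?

Volume = 4789.543 mm³

Profile (r,z), 4 vertices: (1,20.5) (2.5,2.5) (19.5,5.5) (6,17.5)
edge 0: (1,20.5)→(2.5,2.5)  cross = 1·2.5 − 2.5·20.5 = -48.7500; (r_i+r_j)·cross = 3.5·-48.7500 = -170.6250
edge 1: (2.5,2.5)→(19.5,5.5)  cross = 2.5·5.5 − 19.5·2.5 = -35.0000; (r_i+r_j)·cross = 22·-35.0000 = -770.0000
edge 2: (19.5,5.5)→(6,17.5)  cross = 19.5·17.5 − 6·5.5 = 308.2500; (r_i+r_j)·cross = 25.5·308.2500 = 7860.3750
edge 3: (6,17.5)→(1,20.5)  cross = 6·20.5 − 1·17.5 = 105.5000; (r_i+r_j)·cross = 7·105.5000 = 738.5000
Σcross = 330.0000 → A = |Σcross|/2 = 165.0000 mm²
Σ(r_i+r_j)·cross = 7658.2500 → first moment M = |Σ|/6 = 1276.3750
R_c = M/A = 1276.3750/165.0000 = 7.7356 mm
θ = 215° = 3.752458 rad
V = θ·R_c·A = 3.752458·7.7356·165.0000 = 4789.543 mm³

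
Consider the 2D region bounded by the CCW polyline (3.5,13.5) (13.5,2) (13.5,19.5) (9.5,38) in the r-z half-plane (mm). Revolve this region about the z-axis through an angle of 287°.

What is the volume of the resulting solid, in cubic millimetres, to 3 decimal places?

Volume = 9079.819 mm³

Profile (r,z), 4 vertices: (3.5,13.5) (13.5,2) (13.5,19.5) (9.5,38)
edge 0: (3.5,13.5)→(13.5,2)  cross = 3.5·2 − 13.5·13.5 = -175.2500; (r_i+r_j)·cross = 17·-175.2500 = -2979.2500
edge 1: (13.5,2)→(13.5,19.5)  cross = 13.5·19.5 − 13.5·2 = 236.2500; (r_i+r_j)·cross = 27·236.2500 = 6378.7500
edge 2: (13.5,19.5)→(9.5,38)  cross = 13.5·38 − 9.5·19.5 = 327.7500; (r_i+r_j)·cross = 23·327.7500 = 7538.2500
edge 3: (9.5,38)→(3.5,13.5)  cross = 9.5·13.5 − 3.5·38 = -4.7500; (r_i+r_j)·cross = 13·-4.7500 = -61.7500
Σcross = 384.0000 → A = |Σcross|/2 = 192.0000 mm²
Σ(r_i+r_j)·cross = 10876.0000 → first moment M = |Σ|/6 = 1812.6667
R_c = M/A = 1812.6667/192.0000 = 9.4410 mm
θ = 287° = 5.009095 rad
V = θ·R_c·A = 5.009095·9.4410·192.0000 = 9079.819 mm³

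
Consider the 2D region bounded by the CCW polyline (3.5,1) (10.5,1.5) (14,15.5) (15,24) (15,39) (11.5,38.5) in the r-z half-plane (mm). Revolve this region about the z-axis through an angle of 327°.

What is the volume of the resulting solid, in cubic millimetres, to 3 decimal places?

Volume = 14002.324 mm³

Profile (r,z), 6 vertices: (3.5,1) (10.5,1.5) (14,15.5) (15,24) (15,39) (11.5,38.5)
edge 0: (3.5,1)→(10.5,1.5)  cross = 3.5·1.5 − 10.5·1 = -5.2500; (r_i+r_j)·cross = 14·-5.2500 = -73.5000
edge 1: (10.5,1.5)→(14,15.5)  cross = 10.5·15.5 − 14·1.5 = 141.7500; (r_i+r_j)·cross = 24.5·141.7500 = 3472.8750
edge 2: (14,15.5)→(15,24)  cross = 14·24 − 15·15.5 = 103.5000; (r_i+r_j)·cross = 29·103.5000 = 3001.5000
edge 3: (15,24)→(15,39)  cross = 15·39 − 15·24 = 225.0000; (r_i+r_j)·cross = 30·225.0000 = 6750.0000
edge 4: (15,39)→(11.5,38.5)  cross = 15·38.5 − 11.5·39 = 129.0000; (r_i+r_j)·cross = 26.5·129.0000 = 3418.5000
edge 5: (11.5,38.5)→(3.5,1)  cross = 11.5·1 − 3.5·38.5 = -123.2500; (r_i+r_j)·cross = 15·-123.2500 = -1848.7500
Σcross = 470.7500 → A = |Σcross|/2 = 235.3750 mm²
Σ(r_i+r_j)·cross = 14720.6250 → first moment M = |Σ|/6 = 2453.4375
R_c = M/A = 2453.4375/235.3750 = 10.4235 mm
θ = 327° = 5.707227 rad
V = θ·R_c·A = 5.707227·10.4235·235.3750 = 14002.324 mm³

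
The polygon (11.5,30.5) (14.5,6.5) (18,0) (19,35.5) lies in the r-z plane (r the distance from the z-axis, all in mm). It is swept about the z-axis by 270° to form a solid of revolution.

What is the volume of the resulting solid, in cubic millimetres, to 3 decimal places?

Volume = 12180.446 mm³

Profile (r,z), 4 vertices: (11.5,30.5) (14.5,6.5) (18,0) (19,35.5)
edge 0: (11.5,30.5)→(14.5,6.5)  cross = 11.5·6.5 − 14.5·30.5 = -367.5000; (r_i+r_j)·cross = 26·-367.5000 = -9555.0000
edge 1: (14.5,6.5)→(18,0)  cross = 14.5·0 − 18·6.5 = -117.0000; (r_i+r_j)·cross = 32.5·-117.0000 = -3802.5000
edge 2: (18,0)→(19,35.5)  cross = 18·35.5 − 19·0 = 639.0000; (r_i+r_j)·cross = 37·639.0000 = 23643.0000
edge 3: (19,35.5)→(11.5,30.5)  cross = 19·30.5 − 11.5·35.5 = 171.2500; (r_i+r_j)·cross = 30.5·171.2500 = 5223.1250
Σcross = 325.7500 → A = |Σcross|/2 = 162.8750 mm²
Σ(r_i+r_j)·cross = 15508.6250 → first moment M = |Σ|/6 = 2584.7708
R_c = M/A = 2584.7708/162.8750 = 15.8697 mm
θ = 270° = 4.712389 rad
V = θ·R_c·A = 4.712389·15.8697·162.8750 = 12180.446 mm³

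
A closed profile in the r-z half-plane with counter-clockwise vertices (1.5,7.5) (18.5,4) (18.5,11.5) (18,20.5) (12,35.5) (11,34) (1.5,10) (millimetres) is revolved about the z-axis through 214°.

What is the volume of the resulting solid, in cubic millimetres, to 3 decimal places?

Volume = 13498.696 mm³

Profile (r,z), 7 vertices: (1.5,7.5) (18.5,4) (18.5,11.5) (18,20.5) (12,35.5) (11,34) (1.5,10)
edge 0: (1.5,7.5)→(18.5,4)  cross = 1.5·4 − 18.5·7.5 = -132.7500; (r_i+r_j)·cross = 20·-132.7500 = -2655.0000
edge 1: (18.5,4)→(18.5,11.5)  cross = 18.5·11.5 − 18.5·4 = 138.7500; (r_i+r_j)·cross = 37·138.7500 = 5133.7500
edge 2: (18.5,11.5)→(18,20.5)  cross = 18.5·20.5 − 18·11.5 = 172.2500; (r_i+r_j)·cross = 36.5·172.2500 = 6287.1250
edge 3: (18,20.5)→(12,35.5)  cross = 18·35.5 − 12·20.5 = 393.0000; (r_i+r_j)·cross = 30·393.0000 = 11790.0000
edge 4: (12,35.5)→(11,34)  cross = 12·34 − 11·35.5 = 17.5000; (r_i+r_j)·cross = 23·17.5000 = 402.5000
edge 5: (11,34)→(1.5,10)  cross = 11·10 − 1.5·34 = 59.0000; (r_i+r_j)·cross = 12.5·59.0000 = 737.5000
edge 6: (1.5,10)→(1.5,7.5)  cross = 1.5·7.5 − 1.5·10 = -3.7500; (r_i+r_j)·cross = 3·-3.7500 = -11.2500
Σcross = 644.0000 → A = |Σcross|/2 = 322.0000 mm²
Σ(r_i+r_j)·cross = 21684.6250 → first moment M = |Σ|/6 = 3614.1042
R_c = M/A = 3614.1042/322.0000 = 11.2239 mm
θ = 214° = 3.735005 rad
V = θ·R_c·A = 3.735005·11.2239·322.0000 = 13498.696 mm³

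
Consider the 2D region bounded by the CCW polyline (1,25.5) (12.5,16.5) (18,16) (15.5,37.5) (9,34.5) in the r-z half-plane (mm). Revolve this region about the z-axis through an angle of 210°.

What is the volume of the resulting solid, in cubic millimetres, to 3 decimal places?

Volume = 8581.588 mm³

Profile (r,z), 5 vertices: (1,25.5) (12.5,16.5) (18,16) (15.5,37.5) (9,34.5)
edge 0: (1,25.5)→(12.5,16.5)  cross = 1·16.5 − 12.5·25.5 = -302.2500; (r_i+r_j)·cross = 13.5·-302.2500 = -4080.3750
edge 1: (12.5,16.5)→(18,16)  cross = 12.5·16 − 18·16.5 = -97.0000; (r_i+r_j)·cross = 30.5·-97.0000 = -2958.5000
edge 2: (18,16)→(15.5,37.5)  cross = 18·37.5 − 15.5·16 = 427.0000; (r_i+r_j)·cross = 33.5·427.0000 = 14304.5000
edge 3: (15.5,37.5)→(9,34.5)  cross = 15.5·34.5 − 9·37.5 = 197.2500; (r_i+r_j)·cross = 24.5·197.2500 = 4832.6250
edge 4: (9,34.5)→(1,25.5)  cross = 9·25.5 − 1·34.5 = 195.0000; (r_i+r_j)·cross = 10·195.0000 = 1950.0000
Σcross = 420.0000 → A = |Σcross|/2 = 210.0000 mm²
Σ(r_i+r_j)·cross = 14048.2500 → first moment M = |Σ|/6 = 2341.3750
R_c = M/A = 2341.3750/210.0000 = 11.1494 mm
θ = 210° = 3.665191 rad
V = θ·R_c·A = 3.665191·11.1494·210.0000 = 8581.588 mm³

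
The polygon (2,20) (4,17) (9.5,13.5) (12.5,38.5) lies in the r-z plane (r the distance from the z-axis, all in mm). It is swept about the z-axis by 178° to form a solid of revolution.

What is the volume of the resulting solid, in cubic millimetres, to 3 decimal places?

Profile (r,z), 4 vertices: (2,20) (4,17) (9.5,13.5) (12.5,38.5)
edge 0: (2,20)→(4,17)  cross = 2·17 − 4·20 = -46.0000; (r_i+r_j)·cross = 6·-46.0000 = -276.0000
edge 1: (4,17)→(9.5,13.5)  cross = 4·13.5 − 9.5·17 = -107.5000; (r_i+r_j)·cross = 13.5·-107.5000 = -1451.2500
edge 2: (9.5,13.5)→(12.5,38.5)  cross = 9.5·38.5 − 12.5·13.5 = 197.0000; (r_i+r_j)·cross = 22·197.0000 = 4334.0000
edge 3: (12.5,38.5)→(2,20)  cross = 12.5·20 − 2·38.5 = 173.0000; (r_i+r_j)·cross = 14.5·173.0000 = 2508.5000
Σcross = 216.5000 → A = |Σcross|/2 = 108.2500 mm²
Σ(r_i+r_j)·cross = 5115.2500 → first moment M = |Σ|/6 = 852.5417
R_c = M/A = 852.5417/108.2500 = 7.8757 mm
θ = 178° = 3.106686 rad
V = θ·R_c·A = 3.106686·7.8757·108.2500 = 2648.579 mm³

Volume = 2648.579 mm³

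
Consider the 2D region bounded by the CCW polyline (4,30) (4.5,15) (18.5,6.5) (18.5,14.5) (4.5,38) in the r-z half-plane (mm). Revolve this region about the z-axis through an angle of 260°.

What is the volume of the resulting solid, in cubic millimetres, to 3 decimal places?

Profile (r,z), 5 vertices: (4,30) (4.5,15) (18.5,6.5) (18.5,14.5) (4.5,38)
edge 0: (4,30)→(4.5,15)  cross = 4·15 − 4.5·30 = -75.0000; (r_i+r_j)·cross = 8.5·-75.0000 = -637.5000
edge 1: (4.5,15)→(18.5,6.5)  cross = 4.5·6.5 − 18.5·15 = -248.2500; (r_i+r_j)·cross = 23·-248.2500 = -5709.7500
edge 2: (18.5,6.5)→(18.5,14.5)  cross = 18.5·14.5 − 18.5·6.5 = 148.0000; (r_i+r_j)·cross = 37·148.0000 = 5476.0000
edge 3: (18.5,14.5)→(4.5,38)  cross = 18.5·38 − 4.5·14.5 = 637.7500; (r_i+r_j)·cross = 23·637.7500 = 14668.2500
edge 4: (4.5,38)→(4,30)  cross = 4.5·30 − 4·38 = -17.0000; (r_i+r_j)·cross = 8.5·-17.0000 = -144.5000
Σcross = 445.5000 → A = |Σcross|/2 = 222.7500 mm²
Σ(r_i+r_j)·cross = 13652.5000 → first moment M = |Σ|/6 = 2275.4167
R_c = M/A = 2275.4167/222.7500 = 10.2151 mm
θ = 260° = 4.537856 rad
V = θ·R_c·A = 4.537856·10.2151·222.7500 = 10325.513 mm³

Volume = 10325.513 mm³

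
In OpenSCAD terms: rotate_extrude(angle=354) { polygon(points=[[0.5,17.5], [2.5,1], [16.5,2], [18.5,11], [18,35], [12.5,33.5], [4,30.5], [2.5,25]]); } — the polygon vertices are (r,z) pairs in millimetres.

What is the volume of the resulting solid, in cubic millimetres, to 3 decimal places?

Profile (r,z), 8 vertices: (0.5,17.5) (2.5,1) (16.5,2) (18.5,11) (18,35) (12.5,33.5) (4,30.5) (2.5,25)
edge 0: (0.5,17.5)→(2.5,1)  cross = 0.5·1 − 2.5·17.5 = -43.2500; (r_i+r_j)·cross = 3·-43.2500 = -129.7500
edge 1: (2.5,1)→(16.5,2)  cross = 2.5·2 − 16.5·1 = -11.5000; (r_i+r_j)·cross = 19·-11.5000 = -218.5000
edge 2: (16.5,2)→(18.5,11)  cross = 16.5·11 − 18.5·2 = 144.5000; (r_i+r_j)·cross = 35·144.5000 = 5057.5000
edge 3: (18.5,11)→(18,35)  cross = 18.5·35 − 18·11 = 449.5000; (r_i+r_j)·cross = 36.5·449.5000 = 16406.7500
edge 4: (18,35)→(12.5,33.5)  cross = 18·33.5 − 12.5·35 = 165.5000; (r_i+r_j)·cross = 30.5·165.5000 = 5047.7500
edge 5: (12.5,33.5)→(4,30.5)  cross = 12.5·30.5 − 4·33.5 = 247.2500; (r_i+r_j)·cross = 16.5·247.2500 = 4079.6250
edge 6: (4,30.5)→(2.5,25)  cross = 4·25 − 2.5·30.5 = 23.7500; (r_i+r_j)·cross = 6.5·23.7500 = 154.3750
edge 7: (2.5,25)→(0.5,17.5)  cross = 2.5·17.5 − 0.5·25 = 31.2500; (r_i+r_j)·cross = 3·31.2500 = 93.7500
Σcross = 1007.0000 → A = |Σcross|/2 = 503.5000 mm²
Σ(r_i+r_j)·cross = 30491.5000 → first moment M = |Σ|/6 = 5081.9167
R_c = M/A = 5081.9167/503.5000 = 10.0932 mm
θ = 354° = 6.178466 rad
V = θ·R_c·A = 6.178466·10.0932·503.5000 = 31398.447 mm³

Volume = 31398.447 mm³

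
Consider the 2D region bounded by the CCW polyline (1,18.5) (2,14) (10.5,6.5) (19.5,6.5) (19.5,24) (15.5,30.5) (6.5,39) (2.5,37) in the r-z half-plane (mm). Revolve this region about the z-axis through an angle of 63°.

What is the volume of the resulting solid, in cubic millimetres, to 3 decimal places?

Profile (r,z), 8 vertices: (1,18.5) (2,14) (10.5,6.5) (19.5,6.5) (19.5,24) (15.5,30.5) (6.5,39) (2.5,37)
edge 0: (1,18.5)→(2,14)  cross = 1·14 − 2·18.5 = -23.0000; (r_i+r_j)·cross = 3·-23.0000 = -69.0000
edge 1: (2,14)→(10.5,6.5)  cross = 2·6.5 − 10.5·14 = -134.0000; (r_i+r_j)·cross = 12.5·-134.0000 = -1675.0000
edge 2: (10.5,6.5)→(19.5,6.5)  cross = 10.5·6.5 − 19.5·6.5 = -58.5000; (r_i+r_j)·cross = 30·-58.5000 = -1755.0000
edge 3: (19.5,6.5)→(19.5,24)  cross = 19.5·24 − 19.5·6.5 = 341.2500; (r_i+r_j)·cross = 39·341.2500 = 13308.7500
edge 4: (19.5,24)→(15.5,30.5)  cross = 19.5·30.5 − 15.5·24 = 222.7500; (r_i+r_j)·cross = 35·222.7500 = 7796.2500
edge 5: (15.5,30.5)→(6.5,39)  cross = 15.5·39 − 6.5·30.5 = 406.2500; (r_i+r_j)·cross = 22·406.2500 = 8937.5000
edge 6: (6.5,39)→(2.5,37)  cross = 6.5·37 − 2.5·39 = 143.0000; (r_i+r_j)·cross = 9·143.0000 = 1287.0000
edge 7: (2.5,37)→(1,18.5)  cross = 2.5·18.5 − 1·37 = 9.2500; (r_i+r_j)·cross = 3.5·9.2500 = 32.3750
Σcross = 907.0000 → A = |Σcross|/2 = 453.5000 mm²
Σ(r_i+r_j)·cross = 27862.8750 → first moment M = |Σ|/6 = 4643.8125
R_c = M/A = 4643.8125/453.5000 = 10.2399 mm
θ = 63° = 1.099557 rad
V = θ·R_c·A = 1.099557·10.2399·453.5000 = 5106.139 mm³

Volume = 5106.139 mm³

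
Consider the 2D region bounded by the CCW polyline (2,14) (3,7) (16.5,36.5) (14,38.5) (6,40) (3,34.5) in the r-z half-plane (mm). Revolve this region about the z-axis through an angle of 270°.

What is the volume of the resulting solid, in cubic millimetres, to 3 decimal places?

Profile (r,z), 6 vertices: (2,14) (3,7) (16.5,36.5) (14,38.5) (6,40) (3,34.5)
edge 0: (2,14)→(3,7)  cross = 2·7 − 3·14 = -28.0000; (r_i+r_j)·cross = 5·-28.0000 = -140.0000
edge 1: (3,7)→(16.5,36.5)  cross = 3·36.5 − 16.5·7 = -6.0000; (r_i+r_j)·cross = 19.5·-6.0000 = -117.0000
edge 2: (16.5,36.5)→(14,38.5)  cross = 16.5·38.5 − 14·36.5 = 124.2500; (r_i+r_j)·cross = 30.5·124.2500 = 3789.6250
edge 3: (14,38.5)→(6,40)  cross = 14·40 − 6·38.5 = 329.0000; (r_i+r_j)·cross = 20·329.0000 = 6580.0000
edge 4: (6,40)→(3,34.5)  cross = 6·34.5 − 3·40 = 87.0000; (r_i+r_j)·cross = 9·87.0000 = 783.0000
edge 5: (3,34.5)→(2,14)  cross = 3·14 − 2·34.5 = -27.0000; (r_i+r_j)·cross = 5·-27.0000 = -135.0000
Σcross = 479.2500 → A = |Σcross|/2 = 239.6250 mm²
Σ(r_i+r_j)·cross = 10760.6250 → first moment M = |Σ|/6 = 1793.4375
R_c = M/A = 1793.4375/239.6250 = 7.4844 mm
θ = 270° = 4.712389 rad
V = θ·R_c·A = 4.712389·7.4844·239.6250 = 8451.375 mm³

Volume = 8451.375 mm³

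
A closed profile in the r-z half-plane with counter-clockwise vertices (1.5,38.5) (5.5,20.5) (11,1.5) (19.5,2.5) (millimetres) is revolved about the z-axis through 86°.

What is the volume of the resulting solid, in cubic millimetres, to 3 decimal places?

Profile (r,z), 4 vertices: (1.5,38.5) (5.5,20.5) (11,1.5) (19.5,2.5)
edge 0: (1.5,38.5)→(5.5,20.5)  cross = 1.5·20.5 − 5.5·38.5 = -181.0000; (r_i+r_j)·cross = 7·-181.0000 = -1267.0000
edge 1: (5.5,20.5)→(11,1.5)  cross = 5.5·1.5 − 11·20.5 = -217.2500; (r_i+r_j)·cross = 16.5·-217.2500 = -3584.6250
edge 2: (11,1.5)→(19.5,2.5)  cross = 11·2.5 − 19.5·1.5 = -1.7500; (r_i+r_j)·cross = 30.5·-1.7500 = -53.3750
edge 3: (19.5,2.5)→(1.5,38.5)  cross = 19.5·38.5 − 1.5·2.5 = 747.0000; (r_i+r_j)·cross = 21·747.0000 = 15687.0000
Σcross = 347.0000 → A = |Σcross|/2 = 173.5000 mm²
Σ(r_i+r_j)·cross = 10782.0000 → first moment M = |Σ|/6 = 1797.0000
R_c = M/A = 1797.0000/173.5000 = 10.3573 mm
θ = 86° = 1.500983 rad
V = θ·R_c·A = 1.500983·10.3573·173.5000 = 2697.267 mm³

Volume = 2697.267 mm³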